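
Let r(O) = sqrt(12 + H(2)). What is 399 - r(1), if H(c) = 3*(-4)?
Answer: 399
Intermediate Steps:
H(c) = -12
r(O) = 0 (r(O) = sqrt(12 - 12) = sqrt(0) = 0)
399 - r(1) = 399 - 1*0 = 399 + 0 = 399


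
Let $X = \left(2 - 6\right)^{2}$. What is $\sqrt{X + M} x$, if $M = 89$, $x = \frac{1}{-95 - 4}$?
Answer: $- \frac{\sqrt{105}}{99} \approx -0.1035$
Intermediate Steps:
$X = 16$ ($X = \left(-4\right)^{2} = 16$)
$x = - \frac{1}{99}$ ($x = \frac{1}{-95 - 4} = \frac{1}{-99} = - \frac{1}{99} \approx -0.010101$)
$\sqrt{X + M} x = \sqrt{16 + 89} \left(- \frac{1}{99}\right) = \sqrt{105} \left(- \frac{1}{99}\right) = - \frac{\sqrt{105}}{99}$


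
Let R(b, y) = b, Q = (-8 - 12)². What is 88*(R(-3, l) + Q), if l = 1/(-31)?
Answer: 34936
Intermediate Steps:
l = -1/31 ≈ -0.032258
Q = 400 (Q = (-20)² = 400)
88*(R(-3, l) + Q) = 88*(-3 + 400) = 88*397 = 34936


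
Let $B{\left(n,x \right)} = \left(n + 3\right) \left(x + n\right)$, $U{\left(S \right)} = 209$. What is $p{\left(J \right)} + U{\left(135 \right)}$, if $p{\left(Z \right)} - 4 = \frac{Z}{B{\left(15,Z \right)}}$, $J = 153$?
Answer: $\frac{71585}{336} \approx 213.05$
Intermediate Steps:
$B{\left(n,x \right)} = \left(3 + n\right) \left(n + x\right)$
$p{\left(Z \right)} = 4 + \frac{Z}{270 + 18 Z}$ ($p{\left(Z \right)} = 4 + \frac{Z}{15^{2} + 3 \cdot 15 + 3 Z + 15 Z} = 4 + \frac{Z}{225 + 45 + 3 Z + 15 Z} = 4 + \frac{Z}{270 + 18 Z}$)
$p{\left(J \right)} + U{\left(135 \right)} = \frac{1080 + 73 \cdot 153}{18 \left(15 + 153\right)} + 209 = \frac{1080 + 11169}{18 \cdot 168} + 209 = \frac{1}{18} \cdot \frac{1}{168} \cdot 12249 + 209 = \frac{1361}{336} + 209 = \frac{71585}{336}$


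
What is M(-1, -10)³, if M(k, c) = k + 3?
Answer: 8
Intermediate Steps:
M(k, c) = 3 + k
M(-1, -10)³ = (3 - 1)³ = 2³ = 8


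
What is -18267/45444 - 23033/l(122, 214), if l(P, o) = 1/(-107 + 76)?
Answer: 10816014315/15148 ≈ 7.1402e+5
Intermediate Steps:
l(P, o) = -1/31 (l(P, o) = 1/(-31) = -1/31)
-18267/45444 - 23033/l(122, 214) = -18267/45444 - 23033/(-1/31) = -18267*1/45444 - 23033*(-31) = -6089/15148 + 714023 = 10816014315/15148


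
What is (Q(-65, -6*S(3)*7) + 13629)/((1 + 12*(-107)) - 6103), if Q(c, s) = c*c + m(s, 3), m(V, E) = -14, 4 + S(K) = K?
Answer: -8920/3693 ≈ -2.4154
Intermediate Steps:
S(K) = -4 + K
Q(c, s) = -14 + c² (Q(c, s) = c*c - 14 = c² - 14 = -14 + c²)
(Q(-65, -6*S(3)*7) + 13629)/((1 + 12*(-107)) - 6103) = ((-14 + (-65)²) + 13629)/((1 + 12*(-107)) - 6103) = ((-14 + 4225) + 13629)/((1 - 1284) - 6103) = (4211 + 13629)/(-1283 - 6103) = 17840/(-7386) = 17840*(-1/7386) = -8920/3693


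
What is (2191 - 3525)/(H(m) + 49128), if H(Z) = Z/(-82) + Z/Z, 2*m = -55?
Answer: -218776/8057211 ≈ -0.027153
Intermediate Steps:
m = -55/2 (m = (½)*(-55) = -55/2 ≈ -27.500)
H(Z) = 1 - Z/82 (H(Z) = Z*(-1/82) + 1 = -Z/82 + 1 = 1 - Z/82)
(2191 - 3525)/(H(m) + 49128) = (2191 - 3525)/((1 - 1/82*(-55/2)) + 49128) = -1334/((1 + 55/164) + 49128) = -1334/(219/164 + 49128) = -1334/8057211/164 = -1334*164/8057211 = -218776/8057211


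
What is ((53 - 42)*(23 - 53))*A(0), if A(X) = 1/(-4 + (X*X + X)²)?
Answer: 165/2 ≈ 82.500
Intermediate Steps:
A(X) = 1/(-4 + (X + X²)²) (A(X) = 1/(-4 + (X² + X)²) = 1/(-4 + (X + X²)²))
((53 - 42)*(23 - 53))*A(0) = ((53 - 42)*(23 - 53))/(-4 + 0²*(1 + 0)²) = (11*(-30))/(-4 + 0*1²) = -330/(-4 + 0*1) = -330/(-4 + 0) = -330/(-4) = -330*(-¼) = 165/2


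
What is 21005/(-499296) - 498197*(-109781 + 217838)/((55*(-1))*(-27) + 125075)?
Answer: -59997634747633/141051120 ≈ -4.2536e+5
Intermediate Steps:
21005/(-499296) - 498197*(-109781 + 217838)/((55*(-1))*(-27) + 125075) = 21005*(-1/499296) - 498197*108057/(-55*(-27) + 125075) = -21005/499296 - 498197*108057/(1485 + 125075) = -21005/499296 - 498197/(126560*(1/108057)) = -21005/499296 - 498197/126560/108057 = -21005/499296 - 498197*108057/126560 = -21005/499296 - 7690524747/18080 = -59997634747633/141051120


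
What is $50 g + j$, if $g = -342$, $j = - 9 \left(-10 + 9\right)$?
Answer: $-17091$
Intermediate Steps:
$j = 9$ ($j = \left(-9\right) \left(-1\right) = 9$)
$50 g + j = 50 \left(-342\right) + 9 = -17100 + 9 = -17091$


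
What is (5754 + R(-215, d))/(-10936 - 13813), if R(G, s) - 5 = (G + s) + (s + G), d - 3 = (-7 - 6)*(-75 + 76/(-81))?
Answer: -592061/2004669 ≈ -0.29534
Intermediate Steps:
d = 80206/81 (d = 3 + (-7 - 6)*(-75 + 76/(-81)) = 3 - 13*(-75 + 76*(-1/81)) = 3 - 13*(-75 - 76/81) = 3 - 13*(-6151/81) = 3 + 79963/81 = 80206/81 ≈ 990.20)
R(G, s) = 5 + 2*G + 2*s (R(G, s) = 5 + ((G + s) + (s + G)) = 5 + ((G + s) + (G + s)) = 5 + (2*G + 2*s) = 5 + 2*G + 2*s)
(5754 + R(-215, d))/(-10936 - 13813) = (5754 + (5 + 2*(-215) + 2*(80206/81)))/(-10936 - 13813) = (5754 + (5 - 430 + 160412/81))/(-24749) = (5754 + 125987/81)*(-1/24749) = (592061/81)*(-1/24749) = -592061/2004669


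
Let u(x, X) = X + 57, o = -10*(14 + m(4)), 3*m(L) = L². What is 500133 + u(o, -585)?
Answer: 499605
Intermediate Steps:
m(L) = L²/3
o = -580/3 (o = -10*(14 + (⅓)*4²) = -10*(14 + (⅓)*16) = -10*(14 + 16/3) = -10*58/3 = -580/3 ≈ -193.33)
u(x, X) = 57 + X
500133 + u(o, -585) = 500133 + (57 - 585) = 500133 - 528 = 499605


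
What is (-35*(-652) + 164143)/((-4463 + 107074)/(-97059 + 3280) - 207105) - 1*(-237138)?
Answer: 4605724700950851/19422202406 ≈ 2.3714e+5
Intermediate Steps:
(-35*(-652) + 164143)/((-4463 + 107074)/(-97059 + 3280) - 207105) - 1*(-237138) = (22820 + 164143)/(102611/(-93779) - 207105) + 237138 = 186963/(102611*(-1/93779) - 207105) + 237138 = 186963/(-102611/93779 - 207105) + 237138 = 186963/(-19422202406/93779) + 237138 = 186963*(-93779/19422202406) + 237138 = -17533203177/19422202406 + 237138 = 4605724700950851/19422202406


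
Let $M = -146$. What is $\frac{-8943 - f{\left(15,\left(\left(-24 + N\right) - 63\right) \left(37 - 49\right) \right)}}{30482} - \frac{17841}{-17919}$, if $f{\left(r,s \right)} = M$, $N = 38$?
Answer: $\frac{128731973}{182068986} \approx 0.70705$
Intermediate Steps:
$f{\left(r,s \right)} = -146$
$\frac{-8943 - f{\left(15,\left(\left(-24 + N\right) - 63\right) \left(37 - 49\right) \right)}}{30482} - \frac{17841}{-17919} = \frac{-8943 - -146}{30482} - \frac{17841}{-17919} = \left(-8943 + 146\right) \frac{1}{30482} - - \frac{5947}{5973} = \left(-8797\right) \frac{1}{30482} + \frac{5947}{5973} = - \frac{8797}{30482} + \frac{5947}{5973} = \frac{128731973}{182068986}$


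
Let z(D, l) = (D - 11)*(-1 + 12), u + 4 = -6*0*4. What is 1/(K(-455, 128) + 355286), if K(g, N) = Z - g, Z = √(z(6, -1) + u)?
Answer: 355741/126551659140 - I*√59/126551659140 ≈ 2.811e-6 - 6.0696e-11*I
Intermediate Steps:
u = -4 (u = -4 - 6*0*4 = -4 + 0*4 = -4 + 0 = -4)
z(D, l) = -121 + 11*D (z(D, l) = (-11 + D)*11 = -121 + 11*D)
Z = I*√59 (Z = √((-121 + 11*6) - 4) = √((-121 + 66) - 4) = √(-55 - 4) = √(-59) = I*√59 ≈ 7.6811*I)
K(g, N) = -g + I*√59 (K(g, N) = I*√59 - g = -g + I*√59)
1/(K(-455, 128) + 355286) = 1/((-1*(-455) + I*√59) + 355286) = 1/((455 + I*√59) + 355286) = 1/(355741 + I*√59)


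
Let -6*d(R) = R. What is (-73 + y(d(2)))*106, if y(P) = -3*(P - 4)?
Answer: -6360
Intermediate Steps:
d(R) = -R/6
y(P) = 12 - 3*P (y(P) = -3*(-4 + P) = 12 - 3*P)
(-73 + y(d(2)))*106 = (-73 + (12 - (-1)*2/2))*106 = (-73 + (12 - 3*(-⅓)))*106 = (-73 + (12 + 1))*106 = (-73 + 13)*106 = -60*106 = -6360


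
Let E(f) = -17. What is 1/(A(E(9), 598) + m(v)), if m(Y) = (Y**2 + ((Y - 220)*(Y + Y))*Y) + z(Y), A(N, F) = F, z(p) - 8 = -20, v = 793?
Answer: 1/721290389 ≈ 1.3864e-9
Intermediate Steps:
z(p) = -12 (z(p) = 8 - 20 = -12)
m(Y) = -12 + Y**2 + 2*Y**2*(-220 + Y) (m(Y) = (Y**2 + ((Y - 220)*(Y + Y))*Y) - 12 = (Y**2 + ((-220 + Y)*(2*Y))*Y) - 12 = (Y**2 + (2*Y*(-220 + Y))*Y) - 12 = (Y**2 + 2*Y**2*(-220 + Y)) - 12 = -12 + Y**2 + 2*Y**2*(-220 + Y))
1/(A(E(9), 598) + m(v)) = 1/(598 + (-12 - 439*793**2 + 2*793**3)) = 1/(598 + (-12 - 439*628849 + 2*498677257)) = 1/(598 + (-12 - 276064711 + 997354514)) = 1/(598 + 721289791) = 1/721290389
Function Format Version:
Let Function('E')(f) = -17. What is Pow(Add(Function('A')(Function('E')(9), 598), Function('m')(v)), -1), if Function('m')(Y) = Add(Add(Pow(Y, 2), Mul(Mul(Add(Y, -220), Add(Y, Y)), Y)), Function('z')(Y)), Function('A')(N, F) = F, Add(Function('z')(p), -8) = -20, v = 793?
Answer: Rational(1, 721290389) ≈ 1.3864e-9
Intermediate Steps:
Function('z')(p) = -12 (Function('z')(p) = Add(8, -20) = -12)
Function('m')(Y) = Add(-12, Pow(Y, 2), Mul(2, Pow(Y, 2), Add(-220, Y))) (Function('m')(Y) = Add(Add(Pow(Y, 2), Mul(Mul(Add(Y, -220), Add(Y, Y)), Y)), -12) = Add(Add(Pow(Y, 2), Mul(Mul(Add(-220, Y), Mul(2, Y)), Y)), -12) = Add(Add(Pow(Y, 2), Mul(Mul(2, Y, Add(-220, Y)), Y)), -12) = Add(Add(Pow(Y, 2), Mul(2, Pow(Y, 2), Add(-220, Y))), -12) = Add(-12, Pow(Y, 2), Mul(2, Pow(Y, 2), Add(-220, Y))))
Pow(Add(Function('A')(Function('E')(9), 598), Function('m')(v)), -1) = Pow(Add(598, Add(-12, Mul(-439, Pow(793, 2)), Mul(2, Pow(793, 3)))), -1) = Pow(Add(598, Add(-12, Mul(-439, 628849), Mul(2, 498677257))), -1) = Pow(Add(598, Add(-12, -276064711, 997354514)), -1) = Pow(Add(598, 721289791), -1) = Pow(721290389, -1) = Rational(1, 721290389)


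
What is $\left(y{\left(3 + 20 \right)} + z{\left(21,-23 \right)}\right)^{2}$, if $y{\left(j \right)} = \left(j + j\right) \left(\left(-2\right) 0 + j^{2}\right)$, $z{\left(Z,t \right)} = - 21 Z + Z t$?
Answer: $548028100$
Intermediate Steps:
$y{\left(j \right)} = 2 j^{3}$ ($y{\left(j \right)} = 2 j \left(0 + j^{2}\right) = 2 j j^{2} = 2 j^{3}$)
$\left(y{\left(3 + 20 \right)} + z{\left(21,-23 \right)}\right)^{2} = \left(2 \left(3 + 20\right)^{3} + 21 \left(-21 - 23\right)\right)^{2} = \left(2 \cdot 23^{3} + 21 \left(-44\right)\right)^{2} = \left(2 \cdot 12167 - 924\right)^{2} = \left(24334 - 924\right)^{2} = 23410^{2} = 548028100$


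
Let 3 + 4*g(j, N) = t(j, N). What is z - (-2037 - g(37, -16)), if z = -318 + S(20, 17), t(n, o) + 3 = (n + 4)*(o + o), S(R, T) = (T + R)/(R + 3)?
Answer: 63991/46 ≈ 1391.1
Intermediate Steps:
S(R, T) = (R + T)/(3 + R)
t(n, o) = -3 + 2*o*(4 + n) (t(n, o) = -3 + (n + 4)*(o + o) = -3 + (4 + n)*(2*o) = -3 + 2*o*(4 + n))
g(j, N) = -3/2 + 2*N + N*j/2 (g(j, N) = -¾ + (-3 + 8*N + 2*j*N)/4 = -¾ + (-3 + 8*N + 2*N*j)/4 = -¾ + (-¾ + 2*N + N*j/2) = -3/2 + 2*N + N*j/2)
z = -7277/23 (z = -318 + (20 + 17)/(3 + 20) = -318 + 37/23 = -7277/23 ≈ -316.39)
z - (-2037 - g(37, -16)) = -7277/23 - (-2037 - (-3/2 + 2*(-16) + (½)*(-16)*37)) = -7277/23 - (-2037 - (-3/2 - 32 - 296)) = -7277/23 - (-2037 - 1*(-659/2)) = -7277/23 - (-2037 + 659/2) = -7277/23 - 1*(-3415/2) = -7277/23 + 3415/2 = 63991/46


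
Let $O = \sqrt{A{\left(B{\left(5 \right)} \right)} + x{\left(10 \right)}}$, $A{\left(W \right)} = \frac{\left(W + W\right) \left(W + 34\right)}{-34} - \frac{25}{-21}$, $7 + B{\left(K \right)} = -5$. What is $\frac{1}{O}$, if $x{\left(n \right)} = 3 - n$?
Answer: $\frac{\sqrt{1238790}}{3470} \approx 0.32075$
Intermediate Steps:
$B{\left(K \right)} = -12$ ($B{\left(K \right)} = -7 - 5 = -12$)
$A{\left(W \right)} = \frac{25}{21} - \frac{W \left(34 + W\right)}{17}$ ($A{\left(W \right)} = 2 W \left(34 + W\right) \left(- \frac{1}{34}\right) - - \frac{25}{21} = 2 W \left(34 + W\right) \left(- \frac{1}{34}\right) + \frac{25}{21} = - \frac{W \left(34 + W\right)}{17} + \frac{25}{21} = \frac{25}{21} - \frac{W \left(34 + W\right)}{17}$)
$O = \frac{\sqrt{1238790}}{357}$ ($O = \sqrt{\left(\frac{25}{21} - -24 - \frac{\left(-12\right)^{2}}{17}\right) + \left(3 - 10\right)} = \sqrt{\left(\frac{25}{21} + 24 - \frac{144}{17}\right) + \left(3 - 10\right)} = \sqrt{\left(\frac{25}{21} + 24 - \frac{144}{17}\right) - 7} = \sqrt{\frac{5969}{357} - 7} = \sqrt{\frac{3470}{357}} = \frac{\sqrt{1238790}}{357} \approx 3.1177$)
$\frac{1}{O} = \frac{1}{\frac{1}{357} \sqrt{1238790}} = \frac{\sqrt{1238790}}{3470}$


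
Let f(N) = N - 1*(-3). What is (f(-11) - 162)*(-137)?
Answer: 23290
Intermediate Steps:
f(N) = 3 + N (f(N) = N + 3 = 3 + N)
(f(-11) - 162)*(-137) = ((3 - 11) - 162)*(-137) = (-8 - 162)*(-137) = -170*(-137) = 23290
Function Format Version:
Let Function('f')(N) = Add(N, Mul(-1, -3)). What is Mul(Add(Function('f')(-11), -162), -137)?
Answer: 23290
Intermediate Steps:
Function('f')(N) = Add(3, N) (Function('f')(N) = Add(N, 3) = Add(3, N))
Mul(Add(Function('f')(-11), -162), -137) = Mul(Add(Add(3, -11), -162), -137) = Mul(Add(-8, -162), -137) = Mul(-170, -137) = 23290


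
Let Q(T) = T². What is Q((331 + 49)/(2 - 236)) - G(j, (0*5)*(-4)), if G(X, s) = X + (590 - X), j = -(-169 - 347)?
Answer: -8040410/13689 ≈ -587.36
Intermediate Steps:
j = 516 (j = -1*(-516) = 516)
G(X, s) = 590
Q((331 + 49)/(2 - 236)) - G(j, (0*5)*(-4)) = ((331 + 49)/(2 - 236))² - 1*590 = (380/(-234))² - 590 = (380*(-1/234))² - 590 = (-190/117)² - 590 = 36100/13689 - 590 = -8040410/13689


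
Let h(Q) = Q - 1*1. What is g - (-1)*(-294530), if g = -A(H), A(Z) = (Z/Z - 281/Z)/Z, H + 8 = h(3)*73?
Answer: -5609029177/19044 ≈ -2.9453e+5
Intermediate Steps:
h(Q) = -1 + Q (h(Q) = Q - 1 = -1 + Q)
H = 138 (H = -8 + (-1 + 3)*73 = -8 + 2*73 = -8 + 146 = 138)
A(Z) = (1 - 281/Z)/Z
g = 143/19044 (g = -(-281 + 138)/138² = -(-143)/19044 = -1*(-143/19044) = 143/19044 ≈ 0.0075089)
g - (-1)*(-294530) = 143/19044 - (-1)*(-294530) = 143/19044 - 1*294530 = 143/19044 - 294530 = -5609029177/19044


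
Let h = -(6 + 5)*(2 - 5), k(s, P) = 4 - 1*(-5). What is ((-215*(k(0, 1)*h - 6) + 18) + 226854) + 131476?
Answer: 295783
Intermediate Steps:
k(s, P) = 9 (k(s, P) = 4 + 5 = 9)
h = 33 (h = -11*(-3) = -1*(-33) = 33)
((-215*(k(0, 1)*h - 6) + 18) + 226854) + 131476 = ((-215*(9*33 - 6) + 18) + 226854) + 131476 = ((-215*(297 - 6) + 18) + 226854) + 131476 = ((-215*291 + 18) + 226854) + 131476 = ((-62565 + 18) + 226854) + 131476 = (-62547 + 226854) + 131476 = 164307 + 131476 = 295783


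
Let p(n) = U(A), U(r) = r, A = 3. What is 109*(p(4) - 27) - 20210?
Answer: -22826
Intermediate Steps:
p(n) = 3
109*(p(4) - 27) - 20210 = 109*(3 - 27) - 20210 = 109*(-24) - 20210 = -2616 - 20210 = -22826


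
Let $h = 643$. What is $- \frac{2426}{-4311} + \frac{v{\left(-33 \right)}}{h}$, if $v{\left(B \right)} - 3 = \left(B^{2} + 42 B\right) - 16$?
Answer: $\frac{223508}{2771973} \approx 0.080631$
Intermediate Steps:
$v{\left(B \right)} = -13 + B^{2} + 42 B$ ($v{\left(B \right)} = 3 - \left(16 - B^{2} - 42 B\right) = 3 + \left(-16 + B^{2} + 42 B\right) = -13 + B^{2} + 42 B$)
$- \frac{2426}{-4311} + \frac{v{\left(-33 \right)}}{h} = - \frac{2426}{-4311} + \frac{-13 + \left(-33\right)^{2} + 42 \left(-33\right)}{643} = \left(-2426\right) \left(- \frac{1}{4311}\right) + \left(-13 + 1089 - 1386\right) \frac{1}{643} = \frac{2426}{4311} - \frac{310}{643} = \frac{223508}{2771973}$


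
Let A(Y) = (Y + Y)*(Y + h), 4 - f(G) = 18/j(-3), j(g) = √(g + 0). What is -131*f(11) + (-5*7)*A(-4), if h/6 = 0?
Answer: -1644 - 786*I*√3 ≈ -1644.0 - 1361.4*I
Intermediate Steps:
j(g) = √g
h = 0 (h = 6*0 = 0)
f(G) = 4 + 6*I*√3 (f(G) = 4 - 18/(√(-3)) = 4 - 18/(I*√3) = 4 - 18*(-I*√3/3) = 4 - (-6)*I*√3 = 4 + 6*I*√3)
A(Y) = 2*Y² (A(Y) = (Y + Y)*(Y + 0) = (2*Y)*Y = 2*Y²)
-131*f(11) + (-5*7)*A(-4) = -131*(4 + 6*I*√3) + (-5*7)*(2*(-4)²) = (-524 - 786*I*√3) - 70*16 = (-524 - 786*I*√3) - 35*32 = (-524 - 786*I*√3) - 1120 = -1644 - 786*I*√3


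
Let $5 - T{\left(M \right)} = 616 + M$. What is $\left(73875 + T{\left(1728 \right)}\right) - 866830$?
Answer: $-795294$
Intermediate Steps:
$T{\left(M \right)} = -611 - M$ ($T{\left(M \right)} = 5 - \left(616 + M\right) = -611 - M$)
$\left(73875 + T{\left(1728 \right)}\right) - 866830 = \left(73875 - 2339\right) - 866830 = 71536 - 866830 = -795294$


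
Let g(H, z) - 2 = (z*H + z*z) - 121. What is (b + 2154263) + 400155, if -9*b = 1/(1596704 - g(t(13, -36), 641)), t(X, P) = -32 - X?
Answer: 27927664010693/10933083 ≈ 2.5544e+6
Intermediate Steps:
g(H, z) = -119 + z**2 + H*z (g(H, z) = 2 + ((z*H + z*z) - 121) = 2 + ((H*z + z**2) - 121) = 2 + ((z**2 + H*z) - 121) = 2 + (-121 + z**2 + H*z) = -119 + z**2 + H*z)
b = -1/10933083 (b = -1/(9*(1596704 - (-119 + 641**2 + (-32 - 1*13)*641))) = -1/(9*(1596704 - (-119 + 410881 + (-32 - 13)*641))) = -1/(9*(1596704 - (-119 + 410881 - 45*641))) = -1/(9*(1596704 - (-119 + 410881 - 28845))) = -1/(9*(1596704 - 1*381917)) = -1/(9*(1596704 - 381917)) = -1/9/1214787 = -1/9*1/1214787 = -1/10933083 ≈ -9.1465e-8)
(b + 2154263) + 400155 = (-1/10933083 + 2154263) + 400155 = 23552736182828/10933083 + 400155 = 27927664010693/10933083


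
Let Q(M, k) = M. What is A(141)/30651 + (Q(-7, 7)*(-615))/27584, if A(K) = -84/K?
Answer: 6200997733/39737427648 ≈ 0.15605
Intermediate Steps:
A(141)/30651 + (Q(-7, 7)*(-615))/27584 = -84/141/30651 - 7*(-615)/27584 = -84*1/141*(1/30651) + 4305*(1/27584) = -28/47*1/30651 + 4305/27584 = -28/1440597 + 4305/27584 = 6200997733/39737427648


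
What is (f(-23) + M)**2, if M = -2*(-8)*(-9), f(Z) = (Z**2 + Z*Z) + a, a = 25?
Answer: 881721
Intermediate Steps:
f(Z) = 25 + 2*Z**2 (f(Z) = (Z**2 + Z*Z) + 25 = (Z**2 + Z**2) + 25 = 2*Z**2 + 25 = 25 + 2*Z**2)
M = -144 (M = 16*(-9) = -144)
(f(-23) + M)**2 = ((25 + 2*(-23)**2) - 144)**2 = ((25 + 2*529) - 144)**2 = ((25 + 1058) - 144)**2 = (1083 - 144)**2 = 939**2 = 881721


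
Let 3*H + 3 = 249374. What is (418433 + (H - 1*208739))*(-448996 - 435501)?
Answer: -776989043141/3 ≈ -2.5900e+11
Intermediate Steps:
H = 249371/3 (H = -1 + (⅓)*249374 = -1 + 249374/3 = 249371/3 ≈ 83124.)
(418433 + (H - 1*208739))*(-448996 - 435501) = (418433 + (249371/3 - 1*208739))*(-448996 - 435501) = (418433 + (249371/3 - 208739))*(-884497) = (418433 - 376846/3)*(-884497) = (878453/3)*(-884497) = -776989043141/3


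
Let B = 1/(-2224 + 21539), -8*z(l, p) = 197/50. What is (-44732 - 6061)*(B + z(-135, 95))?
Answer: 38649968283/1545200 ≈ 25013.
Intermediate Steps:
z(l, p) = -197/400 (z(l, p) = -197/(8*50) = -1/8*197/50 = -197/400)
B = 1/19315 ≈ 5.1773e-5
(-44732 - 6061)*(B + z(-135, 95)) = (-44732 - 6061)*(1/19315 - 197/400) = -50793*(-760931/1545200) = 38649968283/1545200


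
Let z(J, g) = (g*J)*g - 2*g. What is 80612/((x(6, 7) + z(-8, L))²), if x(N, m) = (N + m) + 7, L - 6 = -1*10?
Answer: 20153/2500 ≈ 8.0612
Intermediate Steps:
L = -4 (L = 6 - 1*10 = 6 - 10 = -4)
x(N, m) = 7 + N + m
z(J, g) = -2*g + J*g² (z(J, g) = (J*g)*g - 2*g = J*g² - 2*g = -2*g + J*g²)
80612/((x(6, 7) + z(-8, L))²) = 80612/(((7 + 6 + 7) - 4*(-2 - 8*(-4)))²) = 80612/((20 - 4*(-2 + 32))²) = 80612/((20 - 4*30)²) = 80612/((20 - 120)²) = 80612/((-100)²) = 80612/10000 = 80612*(1/10000) = 20153/2500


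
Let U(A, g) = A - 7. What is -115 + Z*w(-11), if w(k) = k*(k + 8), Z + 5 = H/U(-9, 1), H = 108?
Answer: -2011/4 ≈ -502.75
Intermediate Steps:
U(A, g) = -7 + A
Z = -47/4 (Z = -5 + 108/(-7 - 9) = -5 + 108/(-16) = -5 + 108*(-1/16) = -5 - 27/4 = -47/4 ≈ -11.750)
w(k) = k*(8 + k)
-115 + Z*w(-11) = -115 - (-517)*(8 - 11)/4 = -115 - (-517)*(-3)/4 = -115 - 47/4*33 = -115 - 1551/4 = -2011/4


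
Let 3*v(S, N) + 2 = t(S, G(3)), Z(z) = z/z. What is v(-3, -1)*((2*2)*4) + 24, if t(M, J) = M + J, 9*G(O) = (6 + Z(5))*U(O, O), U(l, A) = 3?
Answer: 88/9 ≈ 9.7778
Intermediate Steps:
Z(z) = 1
G(O) = 7/3 (G(O) = ((6 + 1)*3)/9 = (7*3)/9 = (⅑)*21 = 7/3)
t(M, J) = J + M
v(S, N) = ⅑ + S/3 (v(S, N) = -⅔ + (7/3 + S)/3 = -⅔ + (7/9 + S/3) = ⅑ + S/3)
v(-3, -1)*((2*2)*4) + 24 = (⅑ + (⅓)*(-3))*((2*2)*4) + 24 = (⅑ - 1)*(4*4) + 24 = -8/9*16 + 24 = -128/9 + 24 = 88/9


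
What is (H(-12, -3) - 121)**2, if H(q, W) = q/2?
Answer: 16129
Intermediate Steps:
H(q, W) = q/2 (H(q, W) = q*(1/2) = q/2)
(H(-12, -3) - 121)**2 = ((1/2)*(-12) - 121)**2 = (-6 - 121)**2 = (-127)**2 = 16129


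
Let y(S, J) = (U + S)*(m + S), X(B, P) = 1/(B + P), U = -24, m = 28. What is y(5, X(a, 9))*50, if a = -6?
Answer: -31350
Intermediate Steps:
y(S, J) = (-24 + S)*(28 + S)
y(5, X(a, 9))*50 = (-672 + 5² + 4*5)*50 = (-672 + 25 + 20)*50 = -627*50 = -31350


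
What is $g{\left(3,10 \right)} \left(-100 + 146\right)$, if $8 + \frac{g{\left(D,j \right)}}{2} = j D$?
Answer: $2024$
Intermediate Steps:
$g{\left(D,j \right)} = -16 + 2 D j$ ($g{\left(D,j \right)} = -16 + 2 j D = -16 + 2 D j$)
$g{\left(3,10 \right)} \left(-100 + 146\right) = \left(-16 + 2 \cdot 3 \cdot 10\right) \left(-100 + 146\right) = \left(-16 + 60\right) 46 = 44 \cdot 46 = 2024$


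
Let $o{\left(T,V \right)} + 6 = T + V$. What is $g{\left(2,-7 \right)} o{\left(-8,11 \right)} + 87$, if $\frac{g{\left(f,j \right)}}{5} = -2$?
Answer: $117$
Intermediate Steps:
$o{\left(T,V \right)} = -6 + T + V$ ($o{\left(T,V \right)} = -6 + \left(T + V\right) = -6 + T + V$)
$g{\left(f,j \right)} = -10$ ($g{\left(f,j \right)} = 5 \left(-2\right) = -10$)
$g{\left(2,-7 \right)} o{\left(-8,11 \right)} + 87 = - 10 \left(-6 - 8 + 11\right) + 87 = \left(-10\right) \left(-3\right) + 87 = 30 + 87 = 117$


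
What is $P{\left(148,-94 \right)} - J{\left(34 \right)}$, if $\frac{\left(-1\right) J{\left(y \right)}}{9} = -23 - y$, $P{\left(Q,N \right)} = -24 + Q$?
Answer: $-389$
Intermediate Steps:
$J{\left(y \right)} = 207 + 9 y$ ($J{\left(y \right)} = - 9 \left(-23 - y\right) = 207 + 9 y$)
$P{\left(148,-94 \right)} - J{\left(34 \right)} = \left(-24 + 148\right) - \left(207 + 9 \cdot 34\right) = 124 - \left(207 + 306\right) = 124 - 513 = -389$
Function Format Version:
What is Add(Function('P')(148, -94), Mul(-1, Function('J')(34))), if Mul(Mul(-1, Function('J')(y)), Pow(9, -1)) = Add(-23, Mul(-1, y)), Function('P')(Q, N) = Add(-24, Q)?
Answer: -389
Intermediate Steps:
Function('J')(y) = Add(207, Mul(9, y)) (Function('J')(y) = Mul(-9, Add(-23, Mul(-1, y))) = Add(207, Mul(9, y)))
Add(Function('P')(148, -94), Mul(-1, Function('J')(34))) = Add(Add(-24, 148), Mul(-1, Add(207, Mul(9, 34)))) = Add(124, Mul(-1, Add(207, 306))) = Add(124, Mul(-1, 513)) = Add(124, -513) = -389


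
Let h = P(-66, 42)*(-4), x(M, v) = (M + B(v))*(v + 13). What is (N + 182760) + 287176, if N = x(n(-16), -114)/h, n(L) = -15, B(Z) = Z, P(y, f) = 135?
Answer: 84584137/180 ≈ 4.6991e+5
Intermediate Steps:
x(M, v) = (13 + v)*(M + v) (x(M, v) = (M + v)*(v + 13) = (M + v)*(13 + v) = (13 + v)*(M + v))
h = -540 (h = 135*(-4) = -540)
N = -4343/180 (N = ((-114)² + 13*(-15) + 13*(-114) - 15*(-114))/(-540) = (12996 - 195 - 1482 + 1710)*(-1/540) = 13029*(-1/540) = -4343/180 ≈ -24.128)
(N + 182760) + 287176 = (-4343/180 + 182760) + 287176 = 32892457/180 + 287176 = 84584137/180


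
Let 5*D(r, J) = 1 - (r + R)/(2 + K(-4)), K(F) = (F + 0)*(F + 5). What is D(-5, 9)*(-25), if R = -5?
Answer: 20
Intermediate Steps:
K(F) = F*(5 + F)
D(r, J) = -3/10 + r/10 (D(r, J) = (1 - (r - 5)/(2 - 4*(5 - 4)))/5 = (1 - (-5 + r)/(2 - 4*1))/5 = (1 - (-5 + r)/(2 - 4))/5 = (1 - (-5 + r)/(-2))/5 = (1 - (-5 + r)*(-1)/2)/5 = (1 - (5/2 - r/2))/5 = (1 + (-5/2 + r/2))/5 = (-3/2 + r/2)/5 = -3/10 + r/10)
D(-5, 9)*(-25) = (-3/10 + (1/10)*(-5))*(-25) = (-3/10 - 1/2)*(-25) = -4/5*(-25) = 20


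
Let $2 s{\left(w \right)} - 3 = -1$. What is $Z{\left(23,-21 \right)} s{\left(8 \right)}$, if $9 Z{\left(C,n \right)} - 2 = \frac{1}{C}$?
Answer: $\frac{47}{207} \approx 0.22705$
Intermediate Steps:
$Z{\left(C,n \right)} = \frac{2}{9} + \frac{1}{9 C}$
$s{\left(w \right)} = 1$ ($s{\left(w \right)} = \frac{3}{2} + \frac{1}{2} \left(-1\right) = \frac{3}{2} - \frac{1}{2} = 1$)
$Z{\left(23,-21 \right)} s{\left(8 \right)} = \frac{1 + 2 \cdot 23}{9 \cdot 23} \cdot 1 = \frac{1}{9} \cdot \frac{1}{23} \left(1 + 46\right) 1 = \frac{1}{9} \cdot \frac{1}{23} \cdot 47 \cdot 1 = \frac{47}{207} \cdot 1 = \frac{47}{207}$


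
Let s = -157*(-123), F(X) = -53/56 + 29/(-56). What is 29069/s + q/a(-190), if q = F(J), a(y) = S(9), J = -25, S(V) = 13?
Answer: 238765/171444 ≈ 1.3927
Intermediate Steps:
F(X) = -41/28 (F(X) = -53*1/56 + 29*(-1/56) = -53/56 - 29/56 = -41/28)
a(y) = 13
s = 19311
q = -41/28 ≈ -1.4643
29069/s + q/a(-190) = 29069/19311 - 41/28/13 = 29069*(1/19311) - 41/28*1/13 = 709/471 - 41/364 = 238765/171444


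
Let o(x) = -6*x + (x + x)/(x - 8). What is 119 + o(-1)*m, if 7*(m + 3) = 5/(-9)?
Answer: 8087/81 ≈ 99.839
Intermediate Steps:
m = -194/63 (m = -3 + (5/(-9))/7 = -3 + (5*(-1/9))/7 = -3 + (1/7)*(-5/9) = -3 - 5/63 = -194/63 ≈ -3.0794)
o(x) = -6*x + 2*x/(-8 + x) (o(x) = -6*x + (2*x)/(-8 + x) = -6*x + 2*x/(-8 + x))
119 + o(-1)*m = 119 + (2*(-1)*(25 - 3*(-1))/(-8 - 1))*(-194/63) = 119 + (2*(-1)*(25 + 3)/(-9))*(-194/63) = 119 + (2*(-1)*(-1/9)*28)*(-194/63) = 119 + (56/9)*(-194/63) = 119 - 1552/81 = 8087/81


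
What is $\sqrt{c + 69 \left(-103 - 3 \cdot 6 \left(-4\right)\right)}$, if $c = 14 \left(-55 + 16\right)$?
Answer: $i \sqrt{2685} \approx 51.817 i$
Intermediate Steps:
$c = -546$ ($c = 14 \left(-39\right) = -546$)
$\sqrt{c + 69 \left(-103 - 3 \cdot 6 \left(-4\right)\right)} = \sqrt{-546 + 69 \left(-103 - 3 \cdot 6 \left(-4\right)\right)} = \sqrt{-546 + 69 \left(-103 - -72\right)} = \sqrt{-546 + 69 \left(-103 + 72\right)} = \sqrt{-546 + 69 \left(-31\right)} = \sqrt{-546 - 2139} = \sqrt{-2685} = i \sqrt{2685}$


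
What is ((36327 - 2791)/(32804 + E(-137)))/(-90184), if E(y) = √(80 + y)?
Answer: -137514368/12130903178129 + 4192*I*√57/12130903178129 ≈ -1.1336e-5 + 2.6089e-9*I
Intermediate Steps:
((36327 - 2791)/(32804 + E(-137)))/(-90184) = ((36327 - 2791)/(32804 + √(80 - 137)))/(-90184) = (33536/(32804 + √(-57)))*(-1/90184) = (33536/(32804 + I*√57))*(-1/90184) = -4192/(11273*(32804 + I*√57))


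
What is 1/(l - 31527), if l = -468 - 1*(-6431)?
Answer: -1/25564 ≈ -3.9118e-5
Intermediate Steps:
l = 5963 (l = -468 + 6431 = 5963)
1/(l - 31527) = 1/(5963 - 31527) = 1/(-25564) = -1/25564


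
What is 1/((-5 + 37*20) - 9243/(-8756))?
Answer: 8756/6444903 ≈ 0.0013586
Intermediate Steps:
1/((-5 + 37*20) - 9243/(-8756)) = 1/((-5 + 740) - 9243*(-1/8756)) = 1/(735 + 9243/8756) = 1/(6444903/8756) = 8756/6444903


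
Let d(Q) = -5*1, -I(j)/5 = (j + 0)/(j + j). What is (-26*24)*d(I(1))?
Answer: 3120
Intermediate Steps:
I(j) = -5/2 (I(j) = -5*(j + 0)/(j + j) = -5*j/(2*j) = -5*j*1/(2*j) = -5*½ = -5/2)
d(Q) = -5
(-26*24)*d(I(1)) = -26*24*(-5) = -624*(-5) = 3120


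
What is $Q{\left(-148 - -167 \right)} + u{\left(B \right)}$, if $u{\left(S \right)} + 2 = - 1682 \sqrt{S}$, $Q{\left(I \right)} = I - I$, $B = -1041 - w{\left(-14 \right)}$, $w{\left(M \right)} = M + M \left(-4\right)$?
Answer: $-2 - 31958 i \sqrt{3} \approx -2.0 - 55353.0 i$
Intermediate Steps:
$w{\left(M \right)} = - 3 M$ ($w{\left(M \right)} = M - 4 M = - 3 M$)
$B = -1083$ ($B = -1041 - \left(-3\right) \left(-14\right) = -1041 - 42 = -1083$)
$Q{\left(I \right)} = 0$
$u{\left(S \right)} = -2 - 1682 \sqrt{S}$
$Q{\left(-148 - -167 \right)} + u{\left(B \right)} = 0 - \left(2 + 1682 \sqrt{-1083}\right) = 0 - \left(2 + 1682 \cdot 19 i \sqrt{3}\right) = 0 - \left(2 + 31958 i \sqrt{3}\right) = -2 - 31958 i \sqrt{3}$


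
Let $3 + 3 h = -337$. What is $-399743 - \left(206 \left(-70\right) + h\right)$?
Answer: $- \frac{1155629}{3} \approx -3.8521 \cdot 10^{5}$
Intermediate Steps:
$h = - \frac{340}{3}$ ($h = -1 + \frac{1}{3} \left(-337\right) = -1 - \frac{337}{3} = - \frac{340}{3} \approx -113.33$)
$-399743 - \left(206 \left(-70\right) + h\right) = -399743 - \left(206 \left(-70\right) - \frac{340}{3}\right) = -399743 - \left(-14420 - \frac{340}{3}\right) = -399743 - - \frac{43600}{3} = -399743 + \frac{43600}{3} = - \frac{1155629}{3}$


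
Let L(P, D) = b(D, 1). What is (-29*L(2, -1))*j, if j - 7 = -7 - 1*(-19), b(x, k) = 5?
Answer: -2755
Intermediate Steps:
j = 19 (j = 7 + (-7 - 1*(-19)) = 7 + (-7 + 19) = 7 + 12 = 19)
L(P, D) = 5
(-29*L(2, -1))*j = -29*5*19 = -145*19 = -2755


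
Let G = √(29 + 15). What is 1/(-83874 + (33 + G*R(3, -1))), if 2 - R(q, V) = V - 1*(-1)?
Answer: -83841/7029313105 - 4*√11/7029313105 ≈ -1.1929e-5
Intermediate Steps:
G = 2*√11 (G = √44 = 2*√11 ≈ 6.6332)
R(q, V) = 1 - V (R(q, V) = 2 - (V - 1*(-1)) = 2 - (V + 1) = 2 - (1 + V) = 2 + (-1 - V) = 1 - V)
1/(-83874 + (33 + G*R(3, -1))) = 1/(-83874 + (33 + (2*√11)*(1 - 1*(-1)))) = 1/(-83874 + (33 + (2*√11)*(1 + 1))) = 1/(-83874 + (33 + (2*√11)*2)) = 1/(-83874 + (33 + 4*√11)) = 1/(-83841 + 4*√11)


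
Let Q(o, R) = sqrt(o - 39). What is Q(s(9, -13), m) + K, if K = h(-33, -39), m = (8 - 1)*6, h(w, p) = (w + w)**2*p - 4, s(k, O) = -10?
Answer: -169888 + 7*I ≈ -1.6989e+5 + 7.0*I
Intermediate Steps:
h(w, p) = -4 + 4*p*w**2 (h(w, p) = (2*w)**2*p - 4 = (4*w**2)*p - 4 = 4*p*w**2 - 4 = -4 + 4*p*w**2)
m = 42 (m = 7*6 = 42)
Q(o, R) = sqrt(-39 + o)
K = -169888 (K = -4 + 4*(-39)*(-33)**2 = -4 + 4*(-39)*1089 = -4 - 169884 = -169888)
Q(s(9, -13), m) + K = sqrt(-39 - 10) - 169888 = sqrt(-49) - 169888 = 7*I - 169888 = -169888 + 7*I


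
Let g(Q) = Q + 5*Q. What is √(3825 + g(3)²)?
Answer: 3*√461 ≈ 64.413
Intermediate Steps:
g(Q) = 6*Q
√(3825 + g(3)²) = √(3825 + (6*3)²) = √(3825 + 18²) = √(3825 + 324) = √4149 = 3*√461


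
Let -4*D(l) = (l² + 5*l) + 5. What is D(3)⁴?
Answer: 707281/256 ≈ 2762.8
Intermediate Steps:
D(l) = -5/4 - 5*l/4 - l²/4 (D(l) = -((l² + 5*l) + 5)/4 = -(5 + l² + 5*l)/4 = -5/4 - 5*l/4 - l²/4)
D(3)⁴ = (-5/4 - 5/4*3 - ¼*3²)⁴ = (-5/4 - 15/4 - ¼*9)⁴ = (-5/4 - 15/4 - 9/4)⁴ = (-29/4)⁴ = 707281/256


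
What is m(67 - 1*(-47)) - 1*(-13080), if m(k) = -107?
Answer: 12973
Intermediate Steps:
m(67 - 1*(-47)) - 1*(-13080) = -107 - 1*(-13080) = -107 + 13080 = 12973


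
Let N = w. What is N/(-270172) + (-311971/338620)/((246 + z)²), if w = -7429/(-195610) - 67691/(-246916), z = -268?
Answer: -144652418827355744/75946181041867756235 ≈ -0.0019047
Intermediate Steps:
w = 7537687737/24149619380 (w = -7429*(-1/195610) - 67691*(-1/246916) = 7429/195610 + 67691/246916 = 7537687737/24149619380 ≈ 0.31212)
N = 7537687737/24149619380 ≈ 0.31212
N/(-270172) + (-311971/338620)/((246 + z)²) = (7537687737/24149619380)/(-270172) + (-311971/338620)/((246 - 268)²) = (7537687737/24149619380)*(-1/270172) + (-311971*1/338620)/((-22)²) = -7537687737/6524550967133360 - 311971/338620/484 = -7537687737/6524550967133360 - 311971/338620*1/484 = -7537687737/6524550967133360 - 28361/14899280 = -144652418827355744/75946181041867756235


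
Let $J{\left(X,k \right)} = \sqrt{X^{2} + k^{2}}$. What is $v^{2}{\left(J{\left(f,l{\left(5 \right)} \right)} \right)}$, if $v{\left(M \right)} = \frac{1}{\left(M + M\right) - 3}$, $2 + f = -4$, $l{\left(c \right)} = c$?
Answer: $\frac{1}{\left(3 - 2 \sqrt{61}\right)^{2}} \approx 0.0062784$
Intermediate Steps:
$f = -6$ ($f = -2 - 4 = -6$)
$v{\left(M \right)} = \frac{1}{-3 + 2 M}$ ($v{\left(M \right)} = \frac{1}{2 M - 3} = \frac{1}{-3 + 2 M}$)
$v^{2}{\left(J{\left(f,l{\left(5 \right)} \right)} \right)} = \left(\frac{1}{-3 + 2 \sqrt{\left(-6\right)^{2} + 5^{2}}}\right)^{2} = \left(\frac{1}{-3 + 2 \sqrt{36 + 25}}\right)^{2} = \left(\frac{1}{-3 + 2 \sqrt{61}}\right)^{2} = \frac{1}{\left(-3 + 2 \sqrt{61}\right)^{2}}$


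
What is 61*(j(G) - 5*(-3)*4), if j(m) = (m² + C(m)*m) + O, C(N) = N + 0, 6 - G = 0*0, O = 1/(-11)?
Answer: 88511/11 ≈ 8046.5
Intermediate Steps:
O = -1/11 ≈ -0.090909
G = 6 (G = 6 - 0*0 = 6 - 1*0 = 6 + 0 = 6)
C(N) = N
j(m) = -1/11 + 2*m² (j(m) = (m² + m*m) - 1/11 = (m² + m²) - 1/11 = 2*m² - 1/11 = -1/11 + 2*m²)
61*(j(G) - 5*(-3)*4) = 61*((-1/11 + 2*6²) - 5*(-3)*4) = 61*((-1/11 + 2*36) + 15*4) = 61*((-1/11 + 72) + 60) = 61*(791/11 + 60) = 61*(1451/11) = 88511/11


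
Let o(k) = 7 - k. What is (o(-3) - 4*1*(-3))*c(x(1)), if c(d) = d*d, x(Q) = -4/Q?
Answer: 352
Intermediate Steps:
c(d) = d**2
(o(-3) - 4*1*(-3))*c(x(1)) = ((7 - 1*(-3)) - 4*1*(-3))*(-4/1)**2 = ((7 + 3) - 4*(-3))*(-4*1)**2 = (10 + 12)*(-4)**2 = 22*16 = 352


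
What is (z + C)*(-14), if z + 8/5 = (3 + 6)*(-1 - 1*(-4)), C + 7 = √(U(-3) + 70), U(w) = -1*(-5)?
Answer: -1288/5 - 70*√3 ≈ -378.84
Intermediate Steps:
U(w) = 5
C = -7 + 5*√3 (C = -7 + √(5 + 70) = -7 + √75 = -7 + 5*√3 ≈ 1.6603)
z = 127/5 (z = -8/5 + (3 + 6)*(-1 - 1*(-4)) = -8/5 + 9*(-1 + 4) = -8/5 + 9*3 = -8/5 + 27 = 127/5 ≈ 25.400)
(z + C)*(-14) = (127/5 + (-7 + 5*√3))*(-14) = (92/5 + 5*√3)*(-14) = -1288/5 - 70*√3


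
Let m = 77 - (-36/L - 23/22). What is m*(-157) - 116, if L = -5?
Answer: -1236261/110 ≈ -11239.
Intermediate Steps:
m = 7793/110 (m = 77 - (-36/(-5) - 23/22) = 77 - (-36*(-⅕) - 23*1/22) = 77 - (36/5 - 23/22) = 77 - 1*677/110 = 77 - 677/110 = 7793/110 ≈ 70.845)
m*(-157) - 116 = (7793/110)*(-157) - 116 = -1223501/110 - 116 = -1236261/110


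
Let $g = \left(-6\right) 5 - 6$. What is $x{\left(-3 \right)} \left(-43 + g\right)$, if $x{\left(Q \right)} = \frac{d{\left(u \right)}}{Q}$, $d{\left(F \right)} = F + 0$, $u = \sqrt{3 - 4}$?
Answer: $\frac{79 i}{3} \approx 26.333 i$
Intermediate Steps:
$u = i$ ($u = \sqrt{-1} = i \approx 1.0 i$)
$g = -36$ ($g = -30 - 6 = -36$)
$d{\left(F \right)} = F$
$x{\left(Q \right)} = \frac{i}{Q}$
$x{\left(-3 \right)} \left(-43 + g\right) = \frac{i}{-3} \left(-43 - 36\right) = i \left(- \frac{1}{3}\right) \left(-79\right) = - \frac{i}{3} \left(-79\right) = \frac{79 i}{3}$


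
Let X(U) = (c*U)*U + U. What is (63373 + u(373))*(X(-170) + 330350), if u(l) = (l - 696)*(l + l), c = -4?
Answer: -38106189300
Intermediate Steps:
X(U) = U - 4*U² (X(U) = (-4*U)*U + U = -4*U² + U = U - 4*U²)
u(l) = 2*l*(-696 + l) (u(l) = (-696 + l)*(2*l) = 2*l*(-696 + l))
(63373 + u(373))*(X(-170) + 330350) = (63373 + 2*373*(-696 + 373))*(-170*(1 - 4*(-170)) + 330350) = (63373 + 2*373*(-323))*(-170*(1 + 680) + 330350) = (63373 - 240958)*(-170*681 + 330350) = -177585*(-115770 + 330350) = -177585*214580 = -38106189300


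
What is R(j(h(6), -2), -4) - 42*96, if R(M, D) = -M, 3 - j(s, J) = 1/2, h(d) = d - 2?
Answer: -8069/2 ≈ -4034.5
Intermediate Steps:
h(d) = -2 + d
j(s, J) = 5/2 (j(s, J) = 3 - 1/2 = 5/2)
R(j(h(6), -2), -4) - 42*96 = -1*5/2 - 42*96 = -5/2 - 4032 = -8069/2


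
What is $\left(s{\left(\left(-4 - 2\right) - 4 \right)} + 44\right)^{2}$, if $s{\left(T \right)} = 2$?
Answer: $2116$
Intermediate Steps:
$\left(s{\left(\left(-4 - 2\right) - 4 \right)} + 44\right)^{2} = \left(2 + 44\right)^{2} = 46^{2} = 2116$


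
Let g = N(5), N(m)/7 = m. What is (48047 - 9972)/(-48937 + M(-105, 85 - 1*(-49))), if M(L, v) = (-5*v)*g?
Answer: -38075/72387 ≈ -0.52599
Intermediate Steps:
N(m) = 7*m
g = 35 (g = 7*5 = 35)
M(L, v) = -175*v (M(L, v) = -5*v*35 = -175*v)
(48047 - 9972)/(-48937 + M(-105, 85 - 1*(-49))) = (48047 - 9972)/(-48937 - 175*(85 - 1*(-49))) = 38075/(-48937 - 175*(85 + 49)) = 38075/(-48937 - 175*134) = 38075/(-48937 - 23450) = 38075/(-72387) = 38075*(-1/72387) = -38075/72387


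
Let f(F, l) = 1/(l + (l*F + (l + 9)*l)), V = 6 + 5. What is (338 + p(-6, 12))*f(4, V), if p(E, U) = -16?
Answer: 322/275 ≈ 1.1709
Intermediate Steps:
V = 11
f(F, l) = 1/(l + F*l + l*(9 + l)) (f(F, l) = 1/(l + (F*l + (9 + l)*l)) = 1/(l + (F*l + l*(9 + l))) = 1/(l + F*l + l*(9 + l)))
(338 + p(-6, 12))*f(4, V) = (338 - 16)*(1/(11*(10 + 4 + 11))) = 322*((1/11)/25) = 322*((1/11)*(1/25)) = 322*(1/275) = 322/275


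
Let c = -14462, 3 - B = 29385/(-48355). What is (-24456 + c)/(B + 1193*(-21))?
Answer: 376375978/242252673 ≈ 1.5536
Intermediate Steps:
B = 34890/9671 (B = 3 - 29385/(-48355) = 3 - 29385*(-1)/48355 = 3 - 1*(-5877/9671) = 3 + 5877/9671 = 34890/9671 ≈ 3.6077)
(-24456 + c)/(B + 1193*(-21)) = (-24456 - 14462)/(34890/9671 + 1193*(-21)) = -38918/(34890/9671 - 25053) = -38918/(-242252673/9671) = -38918*(-9671/242252673) = 376375978/242252673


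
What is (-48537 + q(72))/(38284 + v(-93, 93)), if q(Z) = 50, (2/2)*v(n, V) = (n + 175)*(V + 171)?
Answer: -48487/59932 ≈ -0.80903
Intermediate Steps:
v(n, V) = (171 + V)*(175 + n) (v(n, V) = (n + 175)*(V + 171) = (175 + n)*(171 + V) = (171 + V)*(175 + n))
(-48537 + q(72))/(38284 + v(-93, 93)) = (-48537 + 50)/(38284 + (29925 + 171*(-93) + 175*93 + 93*(-93))) = -48487/(38284 + (29925 - 15903 + 16275 - 8649)) = -48487/(38284 + 21648) = -48487/59932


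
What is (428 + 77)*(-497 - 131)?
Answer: -317140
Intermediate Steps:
(428 + 77)*(-497 - 131) = 505*(-628) = -317140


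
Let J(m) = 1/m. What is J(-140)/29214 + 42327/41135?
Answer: 34623139157/33648100920 ≈ 1.0290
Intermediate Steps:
J(-140)/29214 + 42327/41135 = 1/(-140*29214) + 42327/41135 = -1/140*1/29214 + 42327*(1/41135) = -1/4089960 + 42327/41135 = 34623139157/33648100920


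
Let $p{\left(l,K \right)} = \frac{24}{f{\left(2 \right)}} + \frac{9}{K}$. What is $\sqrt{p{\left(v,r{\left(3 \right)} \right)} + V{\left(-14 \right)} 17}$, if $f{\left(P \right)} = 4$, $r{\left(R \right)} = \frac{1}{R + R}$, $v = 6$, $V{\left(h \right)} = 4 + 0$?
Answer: $8 \sqrt{2} \approx 11.314$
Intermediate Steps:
$V{\left(h \right)} = 4$
$r{\left(R \right)} = \frac{1}{2 R}$
$p{\left(l,K \right)} = 6 + \frac{9}{K}$ ($p{\left(l,K \right)} = \frac{24}{4} + \frac{9}{K} = 24 \cdot \frac{1}{4} + \frac{9}{K} = 6 + \frac{9}{K}$)
$\sqrt{p{\left(v,r{\left(3 \right)} \right)} + V{\left(-14 \right)} 17} = \sqrt{\left(6 + \frac{9}{\frac{1}{2} \cdot \frac{1}{3}}\right) + 4 \cdot 17} = \sqrt{\left(6 + \frac{9}{\frac{1}{2} \cdot \frac{1}{3}}\right) + 68} = \sqrt{\left(6 + 9 \frac{1}{\frac{1}{6}}\right) + 68} = \sqrt{\left(6 + 9 \cdot 6\right) + 68} = \sqrt{\left(6 + 54\right) + 68} = \sqrt{60 + 68} = \sqrt{128} = 8 \sqrt{2}$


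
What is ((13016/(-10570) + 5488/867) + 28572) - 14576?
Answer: 64154363264/4582095 ≈ 14001.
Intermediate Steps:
((13016/(-10570) + 5488/867) + 28572) - 14576 = ((13016*(-1/10570) + 5488*(1/867)) + 28572) - 14576 = ((-6508/5285 + 5488/867) + 28572) - 14576 = (23361644/4582095 + 28572) - 14576 = 130942979984/4582095 - 14576 = 64154363264/4582095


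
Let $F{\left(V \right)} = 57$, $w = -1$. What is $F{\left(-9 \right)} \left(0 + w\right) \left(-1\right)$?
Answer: $57$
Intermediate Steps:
$F{\left(-9 \right)} \left(0 + w\right) \left(-1\right) = 57 \left(0 - 1\right) \left(-1\right) = 57 \left(\left(-1\right) \left(-1\right)\right) = 57 \cdot 1 = 57$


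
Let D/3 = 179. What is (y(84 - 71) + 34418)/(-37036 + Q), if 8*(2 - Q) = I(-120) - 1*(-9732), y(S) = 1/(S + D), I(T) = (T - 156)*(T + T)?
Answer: -18929901/25591775 ≈ -0.73969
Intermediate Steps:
D = 537 (D = 3*179 = 537)
I(T) = 2*T*(-156 + T) (I(T) = (-156 + T)*(2*T) = 2*T*(-156 + T))
y(S) = 1/(537 + S) (y(S) = 1/(S + 537) = 1/(537 + S))
Q = -18989/2 (Q = 2 - (2*(-120)*(-156 - 120) - 1*(-9732))/8 = 2 - (2*(-120)*(-276) + 9732)/8 = 2 - (66240 + 9732)/8 = 2 - ⅛*75972 = 2 - 18993/2 = -18989/2 ≈ -9494.5)
(y(84 - 71) + 34418)/(-37036 + Q) = (1/(537 + (84 - 71)) + 34418)/(-37036 - 18989/2) = (1/(537 + 13) + 34418)/(-93061/2) = (1/550 + 34418)*(-2/93061) = (18929901/550)*(-2/93061) = -18929901/25591775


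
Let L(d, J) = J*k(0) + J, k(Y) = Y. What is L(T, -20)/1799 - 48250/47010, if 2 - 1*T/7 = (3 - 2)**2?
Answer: -8774195/8457099 ≈ -1.0375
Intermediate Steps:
T = 7 (T = 14 - 7*(3 - 2)**2 = 14 - 7*1**2 = 14 - 7*1 = 14 - 7 = 7)
L(d, J) = J (L(d, J) = J*0 + J = 0 + J = J)
L(T, -20)/1799 - 48250/47010 = -20/1799 - 48250/47010 = -20*1/1799 - 48250*1/47010 = -20/1799 - 4825/4701 = -8774195/8457099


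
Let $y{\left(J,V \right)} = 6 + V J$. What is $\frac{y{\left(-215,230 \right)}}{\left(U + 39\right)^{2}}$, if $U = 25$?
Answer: $- \frac{12361}{1024} \approx -12.071$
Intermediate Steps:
$y{\left(J,V \right)} = 6 + J V$
$\frac{y{\left(-215,230 \right)}}{\left(U + 39\right)^{2}} = \frac{6 - 49450}{\left(25 + 39\right)^{2}} = \frac{6 - 49450}{64^{2}} = - \frac{49444}{4096} = \left(-49444\right) \frac{1}{4096} = - \frac{12361}{1024}$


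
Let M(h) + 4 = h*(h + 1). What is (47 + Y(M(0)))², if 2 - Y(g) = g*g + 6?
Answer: 729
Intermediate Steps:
M(h) = -4 + h*(1 + h) (M(h) = -4 + h*(h + 1) = -4 + h*(1 + h))
Y(g) = -4 - g² (Y(g) = 2 - (g*g + 6) = 2 - (g² + 6) = 2 - (6 + g²) = 2 + (-6 - g²) = -4 - g²)
(47 + Y(M(0)))² = (47 + (-4 - (-4 + 0 + 0²)²))² = (47 + (-4 - (-4 + 0 + 0)²))² = (47 + (-4 - 1*(-4)²))² = (47 + (-4 - 1*16))² = (47 + (-4 - 16))² = (47 - 20)² = 27² = 729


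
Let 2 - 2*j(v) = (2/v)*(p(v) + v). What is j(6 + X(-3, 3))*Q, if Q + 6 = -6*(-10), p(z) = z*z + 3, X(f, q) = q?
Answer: -504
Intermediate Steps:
p(z) = 3 + z**2 (p(z) = z**2 + 3 = 3 + z**2)
j(v) = 1 - (3 + v + v**2)/v (j(v) = 1 - 2/v*((3 + v**2) + v)/2 = 1 - 2/v*(3 + v + v**2)/2 = 1 - (3 + v + v**2)/v)
Q = 54 (Q = -6 - 6*(-10) = -6 + 60 = 54)
j(6 + X(-3, 3))*Q = (-(6 + 3) - 3/(6 + 3))*54 = (-1*9 - 3/9)*54 = (-9 - 3*1/9)*54 = (-9 - 1/3)*54 = -28/3*54 = -504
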